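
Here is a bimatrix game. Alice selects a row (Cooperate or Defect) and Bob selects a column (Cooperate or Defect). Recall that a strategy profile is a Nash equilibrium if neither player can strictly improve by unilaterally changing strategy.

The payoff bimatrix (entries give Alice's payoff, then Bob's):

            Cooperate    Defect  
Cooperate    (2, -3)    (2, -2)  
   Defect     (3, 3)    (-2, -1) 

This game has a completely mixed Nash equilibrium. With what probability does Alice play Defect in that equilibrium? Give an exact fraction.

1/5

Let p be the probability that Alice plays Cooperate. In a completely mixed equilibrium, Bob must be indifferent between Cooperate and Defect.
Bob's expected payoff from Cooperate is −3p + 3(1−p); from Defect it is −2p − (1−p).
Setting these equal: −6p + 3 = −p − 1, so p = 4/5.
Therefore Alice plays Defect with probability 1 − 4/5 = 1/5.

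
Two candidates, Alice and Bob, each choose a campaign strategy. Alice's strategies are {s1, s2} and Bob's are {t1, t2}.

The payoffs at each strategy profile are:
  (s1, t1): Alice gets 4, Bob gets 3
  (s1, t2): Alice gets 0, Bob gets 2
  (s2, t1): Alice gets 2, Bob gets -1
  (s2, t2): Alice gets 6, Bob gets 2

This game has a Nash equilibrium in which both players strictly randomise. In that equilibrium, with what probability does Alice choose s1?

Let x be the probability that Alice plays s1. In a completely mixed equilibrium, Bob must be indifferent between t1 and t2.
Bob's expected payoff from t1 is 3x − (1−x); from t2 it is 2x + 2(1−x).
Setting these equal: 4x − 1 = 2, so x = 3/4.

3/4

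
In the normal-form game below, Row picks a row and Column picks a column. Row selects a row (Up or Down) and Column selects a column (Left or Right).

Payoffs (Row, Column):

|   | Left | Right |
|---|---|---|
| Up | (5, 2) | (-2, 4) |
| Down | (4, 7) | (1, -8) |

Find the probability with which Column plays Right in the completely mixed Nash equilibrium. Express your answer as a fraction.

1/4

Let y be the probability that Column plays Left. In a completely mixed equilibrium, Row must be indifferent between Up and Down.
Row's expected payoff from Up is 5y − 2(1−y); from Down it is 4y + (1−y).
Setting these equal: 7y − 2 = 3y + 1, so y = 3/4.
Therefore Column plays Right with probability 1 − 3/4 = 1/4.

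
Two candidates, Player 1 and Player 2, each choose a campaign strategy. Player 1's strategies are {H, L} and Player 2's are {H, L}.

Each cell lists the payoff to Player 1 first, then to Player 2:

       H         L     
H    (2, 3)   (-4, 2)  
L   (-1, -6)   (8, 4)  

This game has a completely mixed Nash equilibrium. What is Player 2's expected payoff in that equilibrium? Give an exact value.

First find p, the probability Player 1 plays H, from Player 2's indifference between H and L: 3p − 6(1−p) = 2p + 4(1−p), giving p = 10/11.
Since Player 2 is indifferent in equilibrium, Player 2's expected payoff equals the payoff from either column against (10/11, 1/11). Using H: 3(10/11) − 6(1/11) = 24/11.

24/11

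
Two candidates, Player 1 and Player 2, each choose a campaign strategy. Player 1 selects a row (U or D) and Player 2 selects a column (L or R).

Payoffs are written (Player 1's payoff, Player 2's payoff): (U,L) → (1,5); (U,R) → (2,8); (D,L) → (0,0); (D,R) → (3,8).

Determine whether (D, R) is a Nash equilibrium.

Yes

At (D, R), Player 1 earns 3; switching to U would give 2, so Player 1 has no profitable deviation.
Player 2 earns 8; switching to L would give 0, so Player 2 has no profitable deviation.
Neither player can gain by a unilateral deviation, so this profile is a Nash equilibrium.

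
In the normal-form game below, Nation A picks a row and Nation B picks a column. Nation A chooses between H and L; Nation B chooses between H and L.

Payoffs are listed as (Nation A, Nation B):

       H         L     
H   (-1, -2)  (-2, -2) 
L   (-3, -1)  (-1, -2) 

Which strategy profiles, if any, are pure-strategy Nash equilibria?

(H, H): Nation A gets -1 ≥ -3 from L, and Nation B gets -2 ≥ -2 from L — Nash equilibrium.
(H, L): Nation A prefers L (-1 > -2) — not an equilibrium.
(L, H): Nation A prefers H (-1 > -3) — not an equilibrium.
(L, L): Nation B prefers H (-1 > -2) — not an equilibrium.

(H, H)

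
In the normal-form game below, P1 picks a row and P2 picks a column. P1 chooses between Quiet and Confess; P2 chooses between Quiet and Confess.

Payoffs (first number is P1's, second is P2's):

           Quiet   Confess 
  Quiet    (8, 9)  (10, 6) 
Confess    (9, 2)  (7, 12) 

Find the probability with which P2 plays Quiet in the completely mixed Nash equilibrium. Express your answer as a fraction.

3/4

Let q be the probability that P2 plays Quiet. In a completely mixed equilibrium, P1 must be indifferent between Quiet and Confess.
P1's expected payoff from Quiet is 8q + 10(1−q); from Confess it is 9q + 7(1−q).
Setting these equal: −2q + 10 = 2q + 7, so q = 3/4.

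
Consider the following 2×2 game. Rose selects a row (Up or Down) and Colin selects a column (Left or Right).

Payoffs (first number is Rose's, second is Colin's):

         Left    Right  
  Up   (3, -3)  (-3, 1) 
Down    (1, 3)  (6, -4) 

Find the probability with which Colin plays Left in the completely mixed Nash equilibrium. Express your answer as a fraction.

9/11

Let c be the probability that Colin plays Left. In a completely mixed equilibrium, Rose must be indifferent between Up and Down.
Rose's expected payoff from Up is 3c − 3(1−c); from Down it is c + 6(1−c).
Setting these equal: 6c − 3 = −5c + 6, so c = 9/11.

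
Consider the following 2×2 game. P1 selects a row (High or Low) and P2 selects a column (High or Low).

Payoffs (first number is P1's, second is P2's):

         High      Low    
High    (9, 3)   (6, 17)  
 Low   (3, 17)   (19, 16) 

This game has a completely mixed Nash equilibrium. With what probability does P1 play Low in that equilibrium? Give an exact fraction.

14/15

Let p be the probability that P1 plays High. In a completely mixed equilibrium, P2 must be indifferent between High and Low.
P2's expected payoff from High is 3p + 17(1−p); from Low it is 17p + 16(1−p).
Setting these equal: −14p + 17 = p + 16, so p = 1/15.
Therefore P1 plays Low with probability 1 − 1/15 = 14/15.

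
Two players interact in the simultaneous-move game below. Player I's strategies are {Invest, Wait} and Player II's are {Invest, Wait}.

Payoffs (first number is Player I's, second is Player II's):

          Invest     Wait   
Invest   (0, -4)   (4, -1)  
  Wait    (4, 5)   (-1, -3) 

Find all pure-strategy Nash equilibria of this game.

(Invest, Invest): Player I prefers Wait (4 > 0); Player II prefers Wait (-1 > -4) — not an equilibrium.
(Invest, Wait): Player I gets 4 ≥ -1 from Wait, and Player II gets -1 ≥ -4 from Invest — Nash equilibrium.
(Wait, Invest): Player I gets 4 ≥ 0 from Invest, and Player II gets 5 ≥ -3 from Wait — Nash equilibrium.
(Wait, Wait): Player I prefers Invest (4 > -1); Player II prefers Invest (5 > -3) — not an equilibrium.

(Invest, Wait) and (Wait, Invest)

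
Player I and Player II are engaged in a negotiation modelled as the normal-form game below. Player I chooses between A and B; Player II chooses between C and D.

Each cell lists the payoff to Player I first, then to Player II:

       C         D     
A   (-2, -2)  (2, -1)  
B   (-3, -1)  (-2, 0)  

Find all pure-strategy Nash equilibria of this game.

(A, C): Player II prefers D (-1 > -2) — not an equilibrium.
(A, D): Player I gets 2 ≥ -2 from B, and Player II gets -1 ≥ -2 from C — Nash equilibrium.
(B, C): Player I prefers A (-2 > -3); Player II prefers D (0 > -1) — not an equilibrium.
(B, D): Player I prefers A (2 > -2) — not an equilibrium.

(A, D)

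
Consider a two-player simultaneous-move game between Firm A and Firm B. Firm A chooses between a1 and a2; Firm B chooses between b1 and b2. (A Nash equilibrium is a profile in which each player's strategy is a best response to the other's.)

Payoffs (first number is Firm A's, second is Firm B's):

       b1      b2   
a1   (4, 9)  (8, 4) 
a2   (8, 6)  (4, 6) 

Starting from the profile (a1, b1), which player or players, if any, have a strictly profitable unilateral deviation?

Firm A at (a1, b1) earns 4; deviating to a2 yields 8 — a strict improvement.
Firm B earns 9; deviating to b2 yields 4 — not better.
Only Firm A has a strictly profitable deviation.

Firm A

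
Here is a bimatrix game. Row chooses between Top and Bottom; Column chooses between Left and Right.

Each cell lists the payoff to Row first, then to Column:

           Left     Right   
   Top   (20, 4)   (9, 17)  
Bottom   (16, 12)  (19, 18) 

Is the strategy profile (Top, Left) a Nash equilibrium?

No

At (Top, Left), Row earns 20; switching to Bottom would give 16, so Row has no profitable deviation.
Column earns 4; switching to Right would give 17, so Column would deviate.
Since at least one player can profitably deviate, this is not a Nash equilibrium.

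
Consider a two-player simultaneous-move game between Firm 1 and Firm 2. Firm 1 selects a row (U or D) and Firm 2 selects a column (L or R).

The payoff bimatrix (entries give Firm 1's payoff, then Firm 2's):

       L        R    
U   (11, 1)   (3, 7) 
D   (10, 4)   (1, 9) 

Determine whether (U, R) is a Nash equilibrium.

Yes

At (U, R), Firm 1 earns 3; switching to D would give 1, so Firm 1 has no profitable deviation.
Firm 2 earns 7; switching to L would give 1, so Firm 2 has no profitable deviation.
Neither player can gain by a unilateral deviation, so this profile is a Nash equilibrium.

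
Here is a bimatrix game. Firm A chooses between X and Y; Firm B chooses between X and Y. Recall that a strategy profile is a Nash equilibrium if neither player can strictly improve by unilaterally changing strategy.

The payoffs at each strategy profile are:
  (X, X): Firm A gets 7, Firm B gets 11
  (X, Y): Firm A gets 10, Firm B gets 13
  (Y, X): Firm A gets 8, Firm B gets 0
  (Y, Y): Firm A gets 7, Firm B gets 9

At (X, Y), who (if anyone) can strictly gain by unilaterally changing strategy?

Firm A at (X, Y) earns 10; deviating to Y yields 7 — not better.
Firm B earns 13; deviating to X yields 11 — not better.
Neither player can strictly improve; the profile is a Nash equilibrium.

Neither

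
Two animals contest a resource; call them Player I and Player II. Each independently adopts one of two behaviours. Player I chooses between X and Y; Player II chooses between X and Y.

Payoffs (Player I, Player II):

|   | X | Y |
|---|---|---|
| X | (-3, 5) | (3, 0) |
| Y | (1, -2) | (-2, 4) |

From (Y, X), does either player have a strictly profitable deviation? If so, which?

Player II

Player I at (Y, X) earns 1; deviating to X yields -3 — not better.
Player II earns -2; deviating to Y yields 4 — a strict improvement.
Only Player II has a strictly profitable deviation.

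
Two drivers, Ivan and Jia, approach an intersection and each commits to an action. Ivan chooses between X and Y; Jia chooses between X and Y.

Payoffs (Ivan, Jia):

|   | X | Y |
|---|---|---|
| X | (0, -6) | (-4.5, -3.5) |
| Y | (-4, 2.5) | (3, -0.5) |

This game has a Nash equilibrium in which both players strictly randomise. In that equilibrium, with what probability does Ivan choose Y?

5/11

Let p be the probability that Ivan plays X. In a completely mixed equilibrium, Jia must be indifferent between X and Y.
Jia's expected payoff from X is −6p + 2.5(1−p); from Y it is −3.5p − 0.5(1−p).
Setting these equal: −8.5p + 2.5 = −3p − 0.5, so p = 6/11.
Therefore Ivan plays Y with probability 1 − 6/11 = 5/11.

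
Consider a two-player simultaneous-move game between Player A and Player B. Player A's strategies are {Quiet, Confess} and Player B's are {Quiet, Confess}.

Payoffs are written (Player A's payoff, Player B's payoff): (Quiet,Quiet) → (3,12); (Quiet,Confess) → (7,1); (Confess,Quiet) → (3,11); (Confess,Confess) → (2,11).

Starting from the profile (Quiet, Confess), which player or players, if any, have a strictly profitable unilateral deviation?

Player A at (Quiet, Confess) earns 7; deviating to Confess yields 2 — not better.
Player B earns 1; deviating to Quiet yields 12 — a strict improvement.
Only Player B has a strictly profitable deviation.

Player B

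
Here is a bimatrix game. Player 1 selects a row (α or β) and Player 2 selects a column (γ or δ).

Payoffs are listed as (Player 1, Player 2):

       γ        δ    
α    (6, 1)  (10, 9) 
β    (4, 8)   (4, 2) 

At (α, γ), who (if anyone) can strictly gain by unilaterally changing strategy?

Player 1 at (α, γ) earns 6; deviating to β yields 4 — not better.
Player 2 earns 1; deviating to δ yields 9 — a strict improvement.
Only Player 2 has a strictly profitable deviation.

Player 2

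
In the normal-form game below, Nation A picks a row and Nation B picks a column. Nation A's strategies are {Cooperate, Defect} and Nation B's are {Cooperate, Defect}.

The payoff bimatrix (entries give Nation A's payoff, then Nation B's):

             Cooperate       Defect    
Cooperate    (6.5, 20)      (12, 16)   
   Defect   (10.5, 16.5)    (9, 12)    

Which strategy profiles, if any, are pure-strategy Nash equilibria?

(Cooperate, Cooperate): Nation A prefers Defect (10.5 > 6.5) — not an equilibrium.
(Cooperate, Defect): Nation B prefers Cooperate (20 > 16) — not an equilibrium.
(Defect, Cooperate): Nation A gets 10.5 ≥ 6.5 from Cooperate, and Nation B gets 16.5 ≥ 12 from Defect — Nash equilibrium.
(Defect, Defect): Nation A prefers Cooperate (12 > 9); Nation B prefers Cooperate (16.5 > 12) — not an equilibrium.

(Defect, Cooperate)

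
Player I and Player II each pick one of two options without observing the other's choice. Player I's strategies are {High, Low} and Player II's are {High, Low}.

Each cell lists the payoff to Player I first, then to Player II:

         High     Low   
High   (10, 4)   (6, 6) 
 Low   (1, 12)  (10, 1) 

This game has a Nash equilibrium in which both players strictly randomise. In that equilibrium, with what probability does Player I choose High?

Let x be the probability that Player I plays High. In a completely mixed equilibrium, Player II must be indifferent between High and Low.
Player II's expected payoff from High is 4x + 12(1−x); from Low it is 6x + (1−x).
Setting these equal: −8x + 12 = 5x + 1, so x = 11/13.

11/13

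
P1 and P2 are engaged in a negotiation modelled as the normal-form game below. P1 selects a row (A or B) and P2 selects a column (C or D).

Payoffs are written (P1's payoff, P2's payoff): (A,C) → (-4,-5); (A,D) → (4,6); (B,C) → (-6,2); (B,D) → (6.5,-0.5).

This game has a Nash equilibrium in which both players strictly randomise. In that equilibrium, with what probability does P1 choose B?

Let r be the probability that P1 plays A. In a completely mixed equilibrium, P2 must be indifferent between C and D.
P2's expected payoff from C is −5r + 2(1−r); from D it is 6r − 0.5(1−r).
Setting these equal: −7r + 2 = 6.5r − 0.5, so r = 5/27.
Therefore P1 plays B with probability 1 − 5/27 = 22/27.

22/27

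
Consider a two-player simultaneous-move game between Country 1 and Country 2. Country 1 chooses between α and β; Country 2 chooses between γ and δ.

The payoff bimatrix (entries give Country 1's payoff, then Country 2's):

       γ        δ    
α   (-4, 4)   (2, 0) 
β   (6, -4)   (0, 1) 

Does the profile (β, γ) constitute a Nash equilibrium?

At (β, γ), Country 1 earns 6; switching to α would give -4, so Country 1 has no profitable deviation.
Country 2 earns -4; switching to δ would give 1, so Country 2 would deviate.
Since at least one player can profitably deviate, this is not a Nash equilibrium.

No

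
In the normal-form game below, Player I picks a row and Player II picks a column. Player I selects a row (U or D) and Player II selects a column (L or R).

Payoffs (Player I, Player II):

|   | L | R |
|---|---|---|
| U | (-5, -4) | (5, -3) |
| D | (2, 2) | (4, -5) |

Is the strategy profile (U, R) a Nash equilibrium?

At (U, R), Player I earns 5; switching to D would give 4, so Player I has no profitable deviation.
Player II earns -3; switching to L would give -4, so Player II has no profitable deviation.
Neither player can gain by a unilateral deviation, so this profile is a Nash equilibrium.

Yes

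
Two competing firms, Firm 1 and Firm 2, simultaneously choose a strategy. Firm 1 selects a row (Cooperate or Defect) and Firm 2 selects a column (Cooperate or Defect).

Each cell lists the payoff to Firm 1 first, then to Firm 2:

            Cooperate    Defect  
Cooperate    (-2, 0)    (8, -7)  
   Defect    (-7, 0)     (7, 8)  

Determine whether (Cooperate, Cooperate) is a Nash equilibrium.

Yes

At (Cooperate, Cooperate), Firm 1 earns -2; switching to Defect would give -7, so Firm 1 has no profitable deviation.
Firm 2 earns 0; switching to Defect would give -7, so Firm 2 has no profitable deviation.
Neither player can gain by a unilateral deviation, so this profile is a Nash equilibrium.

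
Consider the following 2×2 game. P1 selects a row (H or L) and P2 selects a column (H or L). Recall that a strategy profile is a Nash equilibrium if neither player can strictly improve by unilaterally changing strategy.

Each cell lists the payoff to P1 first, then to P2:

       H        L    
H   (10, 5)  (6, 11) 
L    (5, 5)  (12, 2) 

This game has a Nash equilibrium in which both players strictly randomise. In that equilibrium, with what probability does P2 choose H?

6/11

Let y be the probability that P2 plays H. In a completely mixed equilibrium, P1 must be indifferent between H and L.
P1's expected payoff from H is 10y + 6(1−y); from L it is 5y + 12(1−y).
Setting these equal: 4y + 6 = −7y + 12, so y = 6/11.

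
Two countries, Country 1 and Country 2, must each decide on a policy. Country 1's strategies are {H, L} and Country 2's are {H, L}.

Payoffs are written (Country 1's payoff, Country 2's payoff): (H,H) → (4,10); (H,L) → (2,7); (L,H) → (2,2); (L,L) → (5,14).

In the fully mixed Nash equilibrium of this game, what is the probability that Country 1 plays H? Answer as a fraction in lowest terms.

Let r be the probability that Country 1 plays H. In a completely mixed equilibrium, Country 2 must be indifferent between H and L.
Country 2's expected payoff from H is 10r + 2(1−r); from L it is 7r + 14(1−r).
Setting these equal: 8r + 2 = −7r + 14, so r = 4/5.

4/5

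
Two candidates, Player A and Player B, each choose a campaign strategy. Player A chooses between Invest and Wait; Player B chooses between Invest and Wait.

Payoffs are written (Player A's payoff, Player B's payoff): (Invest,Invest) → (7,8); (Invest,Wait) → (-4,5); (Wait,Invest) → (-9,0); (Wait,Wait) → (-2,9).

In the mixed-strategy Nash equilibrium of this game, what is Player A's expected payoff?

First find y, the probability Player B plays Invest, from Player A's indifference between Invest and Wait: 7y − 4(1−y) = −9y − 2(1−y), giving y = 1/9.
Since Player A is indifferent in equilibrium, Player A's expected payoff equals the payoff from either row against (1/9, 8/9). Using Invest: 7(1/9) − 4(8/9) = -25/9.

-25/9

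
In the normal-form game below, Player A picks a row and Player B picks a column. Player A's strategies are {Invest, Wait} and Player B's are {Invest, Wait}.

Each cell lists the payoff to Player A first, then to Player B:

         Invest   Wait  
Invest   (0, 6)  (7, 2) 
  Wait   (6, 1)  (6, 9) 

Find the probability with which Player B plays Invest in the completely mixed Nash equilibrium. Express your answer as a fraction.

1/7

Let q be the probability that Player B plays Invest. In a completely mixed equilibrium, Player A must be indifferent between Invest and Wait.
Player A's expected payoff from Invest is 7(1−q); from Wait it is 6q + 6(1−q).
Setting these equal: −7q + 7 = 6, so q = 1/7.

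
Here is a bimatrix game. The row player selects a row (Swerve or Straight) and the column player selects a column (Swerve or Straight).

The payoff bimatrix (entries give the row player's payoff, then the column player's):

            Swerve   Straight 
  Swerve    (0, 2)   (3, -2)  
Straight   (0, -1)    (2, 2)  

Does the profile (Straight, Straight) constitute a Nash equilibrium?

At (Straight, Straight), the row player earns 2; switching to Swerve would give 3, so the row player would deviate.
The column player earns 2; switching to Swerve would give -1, so the column player has no profitable deviation.
Since at least one player can profitably deviate, this is not a Nash equilibrium.

No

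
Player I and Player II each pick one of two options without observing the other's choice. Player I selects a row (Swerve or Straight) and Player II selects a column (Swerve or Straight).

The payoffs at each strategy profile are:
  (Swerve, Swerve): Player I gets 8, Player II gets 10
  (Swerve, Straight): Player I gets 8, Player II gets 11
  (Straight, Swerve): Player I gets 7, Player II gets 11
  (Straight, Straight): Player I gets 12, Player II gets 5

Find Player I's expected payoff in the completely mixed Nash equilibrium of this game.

First find q, the probability Player II plays Swerve, from Player I's indifference between Swerve and Straight: 8q + 8(1−q) = 7q + 12(1−q), giving q = 4/5.
Since Player I is indifferent in equilibrium, Player I's expected payoff equals the payoff from either row against (4/5, 1/5). Using Swerve: 8(4/5) + 8(1/5) = 8.

8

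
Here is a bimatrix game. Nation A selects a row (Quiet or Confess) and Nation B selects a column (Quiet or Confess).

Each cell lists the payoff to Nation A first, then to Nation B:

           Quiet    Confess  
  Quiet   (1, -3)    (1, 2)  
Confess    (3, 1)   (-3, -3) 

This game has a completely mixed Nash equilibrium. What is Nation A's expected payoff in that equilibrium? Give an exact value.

First find q, the probability Nation B plays Quiet, from Nation A's indifference between Quiet and Confess: q + (1−q) = 3q − 3(1−q), giving q = 2/3.
Since Nation A is indifferent in equilibrium, Nation A's expected payoff equals the payoff from either row against (2/3, 1/3). Using Quiet: (2/3) + (1/3) = 1.

1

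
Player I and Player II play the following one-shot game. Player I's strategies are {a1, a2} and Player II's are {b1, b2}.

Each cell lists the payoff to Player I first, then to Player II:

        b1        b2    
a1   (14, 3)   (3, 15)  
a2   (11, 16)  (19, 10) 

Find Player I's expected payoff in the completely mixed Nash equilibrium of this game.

First find q, the probability Player II plays b1, from Player I's indifference between a1 and a2: 14q + 3(1−q) = 11q + 19(1−q), giving q = 16/19.
Since Player I is indifferent in equilibrium, Player I's expected payoff equals the payoff from either row against (16/19, 3/19). Using a1: 14(16/19) + 3(3/19) = 233/19.

233/19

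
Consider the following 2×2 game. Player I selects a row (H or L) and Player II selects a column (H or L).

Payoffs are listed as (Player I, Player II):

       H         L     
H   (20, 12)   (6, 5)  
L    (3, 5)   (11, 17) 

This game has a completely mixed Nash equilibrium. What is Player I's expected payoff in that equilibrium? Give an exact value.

First find y, the probability Player II plays H, from Player I's indifference between H and L: 20y + 6(1−y) = 3y + 11(1−y), giving y = 5/22.
Since Player I is indifferent in equilibrium, Player I's expected payoff equals the payoff from either row against (5/22, 17/22). Using H: 20(5/22) + 6(17/22) = 101/11.

101/11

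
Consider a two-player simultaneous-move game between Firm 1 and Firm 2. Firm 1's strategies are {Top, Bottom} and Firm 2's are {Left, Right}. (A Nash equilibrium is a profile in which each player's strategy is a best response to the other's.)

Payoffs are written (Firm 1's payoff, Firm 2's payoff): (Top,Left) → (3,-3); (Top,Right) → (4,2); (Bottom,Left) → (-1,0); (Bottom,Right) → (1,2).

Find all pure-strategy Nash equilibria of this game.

(Top, Left): Firm 2 prefers Right (2 > -3) — not an equilibrium.
(Top, Right): Firm 1 gets 4 ≥ 1 from Bottom, and Firm 2 gets 2 ≥ -3 from Left — Nash equilibrium.
(Bottom, Left): Firm 1 prefers Top (3 > -1); Firm 2 prefers Right (2 > 0) — not an equilibrium.
(Bottom, Right): Firm 1 prefers Top (4 > 1) — not an equilibrium.

(Top, Right)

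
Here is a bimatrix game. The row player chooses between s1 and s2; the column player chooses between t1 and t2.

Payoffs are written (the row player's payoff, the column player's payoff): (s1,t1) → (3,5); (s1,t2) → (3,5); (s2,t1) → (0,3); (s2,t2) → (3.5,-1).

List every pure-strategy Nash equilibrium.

(s1, t1): the row player gets 3 ≥ 0 from s2, and the column player gets 5 ≥ 5 from t2 — Nash equilibrium.
(s1, t2): the row player prefers s2 (3.5 > 3) — not an equilibrium.
(s2, t1): the row player prefers s1 (3 > 0) — not an equilibrium.
(s2, t2): the column player prefers t1 (3 > -1) — not an equilibrium.

(s1, t1)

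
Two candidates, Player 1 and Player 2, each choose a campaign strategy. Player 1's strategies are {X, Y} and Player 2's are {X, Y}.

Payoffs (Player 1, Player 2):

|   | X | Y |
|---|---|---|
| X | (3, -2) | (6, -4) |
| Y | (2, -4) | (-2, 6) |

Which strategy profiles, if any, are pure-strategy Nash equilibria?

(X, X): Player 1 gets 3 ≥ 2 from Y, and Player 2 gets -2 ≥ -4 from Y — Nash equilibrium.
(X, Y): Player 2 prefers X (-2 > -4) — not an equilibrium.
(Y, X): Player 1 prefers X (3 > 2); Player 2 prefers Y (6 > -4) — not an equilibrium.
(Y, Y): Player 1 prefers X (6 > -2) — not an equilibrium.

(X, X)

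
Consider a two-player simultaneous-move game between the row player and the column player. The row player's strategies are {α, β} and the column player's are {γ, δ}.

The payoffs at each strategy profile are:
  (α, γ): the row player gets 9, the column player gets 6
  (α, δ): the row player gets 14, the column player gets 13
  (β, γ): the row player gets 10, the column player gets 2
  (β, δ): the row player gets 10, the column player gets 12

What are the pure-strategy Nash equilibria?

(α, γ): the row player prefers β (10 > 9); the column player prefers δ (13 > 6) — not an equilibrium.
(α, δ): the row player gets 14 ≥ 10 from β, and the column player gets 13 ≥ 6 from γ — Nash equilibrium.
(β, γ): the column player prefers δ (12 > 2) — not an equilibrium.
(β, δ): the row player prefers α (14 > 10) — not an equilibrium.

(α, δ)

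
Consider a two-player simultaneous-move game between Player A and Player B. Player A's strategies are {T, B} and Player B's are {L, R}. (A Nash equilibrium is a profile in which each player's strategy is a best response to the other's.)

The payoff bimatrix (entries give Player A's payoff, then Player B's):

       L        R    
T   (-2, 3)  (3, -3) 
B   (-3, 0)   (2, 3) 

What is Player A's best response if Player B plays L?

Against L, Player A earns -2 from T and -3 from B.
So T is the best response.

T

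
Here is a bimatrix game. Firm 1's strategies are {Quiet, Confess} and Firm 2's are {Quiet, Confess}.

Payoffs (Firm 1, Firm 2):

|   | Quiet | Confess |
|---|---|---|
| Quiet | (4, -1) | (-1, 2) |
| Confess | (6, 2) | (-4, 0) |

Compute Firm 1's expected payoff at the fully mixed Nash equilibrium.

First find q, the probability Firm 2 plays Quiet, from Firm 1's indifference between Quiet and Confess: 4q − (1−q) = 6q − 4(1−q), giving q = 3/5.
Since Firm 1 is indifferent in equilibrium, Firm 1's expected payoff equals the payoff from either row against (3/5, 2/5). Using Quiet: 4(3/5) − (2/5) = 2.

2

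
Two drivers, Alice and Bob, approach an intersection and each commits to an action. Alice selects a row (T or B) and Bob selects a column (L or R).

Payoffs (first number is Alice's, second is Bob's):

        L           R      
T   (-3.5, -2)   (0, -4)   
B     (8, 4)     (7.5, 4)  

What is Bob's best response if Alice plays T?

L

Against T, Bob earns -2 from L and -4 from R.
So L is the best response.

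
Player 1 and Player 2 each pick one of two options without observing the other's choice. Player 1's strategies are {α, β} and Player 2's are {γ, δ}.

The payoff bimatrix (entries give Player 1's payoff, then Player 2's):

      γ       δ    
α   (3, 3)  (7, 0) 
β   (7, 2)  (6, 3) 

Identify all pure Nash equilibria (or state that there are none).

(α, γ): Player 1 prefers β (7 > 3) — not an equilibrium.
(α, δ): Player 2 prefers γ (3 > 0) — not an equilibrium.
(β, γ): Player 2 prefers δ (3 > 2) — not an equilibrium.
(β, δ): Player 1 prefers α (7 > 6) — not an equilibrium.

none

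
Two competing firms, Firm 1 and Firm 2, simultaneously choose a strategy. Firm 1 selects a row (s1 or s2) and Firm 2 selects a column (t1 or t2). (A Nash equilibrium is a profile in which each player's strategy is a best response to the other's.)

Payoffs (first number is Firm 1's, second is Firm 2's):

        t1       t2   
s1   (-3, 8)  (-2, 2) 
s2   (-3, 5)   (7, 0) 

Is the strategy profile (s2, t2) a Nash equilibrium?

No

At (s2, t2), Firm 1 earns 7; switching to s1 would give -2, so Firm 1 has no profitable deviation.
Firm 2 earns 0; switching to t1 would give 5, so Firm 2 would deviate.
Since at least one player can profitably deviate, this is not a Nash equilibrium.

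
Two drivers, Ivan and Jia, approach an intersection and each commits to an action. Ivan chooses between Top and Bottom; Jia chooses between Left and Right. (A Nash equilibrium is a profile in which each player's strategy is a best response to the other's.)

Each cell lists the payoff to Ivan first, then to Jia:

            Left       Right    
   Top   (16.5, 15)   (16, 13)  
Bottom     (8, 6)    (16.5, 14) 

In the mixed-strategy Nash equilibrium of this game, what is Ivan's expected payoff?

577/36

First find q, the probability Jia plays Left, from Ivan's indifference between Top and Bottom: 16.5q + 16(1−q) = 8q + 16.5(1−q), giving q = 1/18.
Since Ivan is indifferent in equilibrium, Ivan's expected payoff equals the payoff from either row against (1/18, 17/18). Using Top: 16.5(1/18) + 16(17/18) = 577/36.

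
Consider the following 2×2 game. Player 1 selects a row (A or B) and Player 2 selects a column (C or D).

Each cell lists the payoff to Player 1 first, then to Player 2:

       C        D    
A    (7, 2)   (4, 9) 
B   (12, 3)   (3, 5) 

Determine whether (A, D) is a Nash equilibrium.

Yes

At (A, D), Player 1 earns 4; switching to B would give 3, so Player 1 has no profitable deviation.
Player 2 earns 9; switching to C would give 2, so Player 2 has no profitable deviation.
Neither player can gain by a unilateral deviation, so this profile is a Nash equilibrium.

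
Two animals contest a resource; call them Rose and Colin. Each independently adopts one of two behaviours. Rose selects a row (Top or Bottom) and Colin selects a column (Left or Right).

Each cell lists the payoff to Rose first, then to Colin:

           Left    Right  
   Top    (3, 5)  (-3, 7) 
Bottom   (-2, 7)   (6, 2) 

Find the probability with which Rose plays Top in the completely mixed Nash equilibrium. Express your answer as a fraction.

5/7

Let r be the probability that Rose plays Top. In a completely mixed equilibrium, Colin must be indifferent between Left and Right.
Colin's expected payoff from Left is 5r + 7(1−r); from Right it is 7r + 2(1−r).
Setting these equal: −2r + 7 = 5r + 2, so r = 5/7.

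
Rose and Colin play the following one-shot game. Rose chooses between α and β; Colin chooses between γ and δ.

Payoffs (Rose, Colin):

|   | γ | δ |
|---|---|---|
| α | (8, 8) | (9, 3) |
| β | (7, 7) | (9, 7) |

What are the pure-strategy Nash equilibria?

(α, γ): Rose gets 8 ≥ 7 from β, and Colin gets 8 ≥ 3 from δ — Nash equilibrium.
(α, δ): Colin prefers γ (8 > 3) — not an equilibrium.
(β, γ): Rose prefers α (8 > 7) — not an equilibrium.
(β, δ): Rose gets 9 ≥ 9 from α, and Colin gets 7 ≥ 7 from γ — Nash equilibrium.

(α, γ) and (β, δ)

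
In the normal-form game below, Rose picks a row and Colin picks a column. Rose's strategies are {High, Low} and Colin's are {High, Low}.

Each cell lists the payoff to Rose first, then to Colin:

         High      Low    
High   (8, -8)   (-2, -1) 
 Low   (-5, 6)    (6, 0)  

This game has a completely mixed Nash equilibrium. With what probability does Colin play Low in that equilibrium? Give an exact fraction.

Let c be the probability that Colin plays High. In a completely mixed equilibrium, Rose must be indifferent between High and Low.
Rose's expected payoff from High is 8c − 2(1−c); from Low it is −5c + 6(1−c).
Setting these equal: 10c − 2 = −11c + 6, so c = 8/21.
Therefore Colin plays Low with probability 1 − 8/21 = 13/21.

13/21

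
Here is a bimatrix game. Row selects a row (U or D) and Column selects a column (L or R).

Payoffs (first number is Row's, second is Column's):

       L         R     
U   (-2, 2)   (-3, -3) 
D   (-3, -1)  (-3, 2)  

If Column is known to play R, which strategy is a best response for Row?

Against R, Row earns -3 from U and -3 from D.
So either strategy is a best response.

either — both U and D are best responses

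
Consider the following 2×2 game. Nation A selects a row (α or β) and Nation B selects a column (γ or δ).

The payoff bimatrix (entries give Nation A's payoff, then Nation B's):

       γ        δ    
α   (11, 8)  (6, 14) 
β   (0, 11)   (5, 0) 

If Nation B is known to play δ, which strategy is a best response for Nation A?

Against δ, Nation A earns 6 from α and 5 from β.
So α is the best response.

α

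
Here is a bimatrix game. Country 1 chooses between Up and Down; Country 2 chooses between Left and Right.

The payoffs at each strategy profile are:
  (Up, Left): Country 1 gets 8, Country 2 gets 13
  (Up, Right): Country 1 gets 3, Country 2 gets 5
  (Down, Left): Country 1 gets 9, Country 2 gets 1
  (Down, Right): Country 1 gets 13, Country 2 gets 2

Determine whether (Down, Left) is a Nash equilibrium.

At (Down, Left), Country 1 earns 9; switching to Up would give 8, so Country 1 has no profitable deviation.
Country 2 earns 1; switching to Right would give 2, so Country 2 would deviate.
Since at least one player can profitably deviate, this is not a Nash equilibrium.

No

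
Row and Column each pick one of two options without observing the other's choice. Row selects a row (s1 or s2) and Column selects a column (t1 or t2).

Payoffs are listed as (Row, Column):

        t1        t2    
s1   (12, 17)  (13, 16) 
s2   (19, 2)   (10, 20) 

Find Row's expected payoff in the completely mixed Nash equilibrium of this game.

First find y, the probability Column plays t1, from Row's indifference between s1 and s2: 12y + 13(1−y) = 19y + 10(1−y), giving y = 3/10.
Since Row is indifferent in equilibrium, Row's expected payoff equals the payoff from either row against (3/10, 7/10). Using s1: 12(3/10) + 13(7/10) = 127/10.

127/10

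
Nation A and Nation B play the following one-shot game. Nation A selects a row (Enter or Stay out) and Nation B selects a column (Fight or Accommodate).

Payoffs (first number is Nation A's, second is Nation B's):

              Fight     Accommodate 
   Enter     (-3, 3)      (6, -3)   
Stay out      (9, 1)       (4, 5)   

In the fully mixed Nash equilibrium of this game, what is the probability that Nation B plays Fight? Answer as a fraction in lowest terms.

Let c be the probability that Nation B plays Fight. In a completely mixed equilibrium, Nation A must be indifferent between Enter and Stay out.
Nation A's expected payoff from Enter is −3c + 6(1−c); from Stay out it is 9c + 4(1−c).
Setting these equal: −9c + 6 = 5c + 4, so c = 1/7.

1/7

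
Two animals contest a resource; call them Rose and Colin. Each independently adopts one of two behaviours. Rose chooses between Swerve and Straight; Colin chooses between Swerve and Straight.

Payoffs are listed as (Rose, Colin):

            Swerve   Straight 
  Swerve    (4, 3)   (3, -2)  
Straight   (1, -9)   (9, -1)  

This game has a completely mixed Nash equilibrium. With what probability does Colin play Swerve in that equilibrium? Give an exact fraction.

2/3

Let q be the probability that Colin plays Swerve. In a completely mixed equilibrium, Rose must be indifferent between Swerve and Straight.
Rose's expected payoff from Swerve is 4q + 3(1−q); from Straight it is q + 9(1−q).
Setting these equal: q + 3 = −8q + 9, so q = 2/3.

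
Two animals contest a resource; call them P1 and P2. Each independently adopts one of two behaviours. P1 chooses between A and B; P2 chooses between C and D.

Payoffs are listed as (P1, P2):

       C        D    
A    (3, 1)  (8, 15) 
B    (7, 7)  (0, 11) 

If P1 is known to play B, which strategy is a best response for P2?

Against B, P2 earns 7 from C and 11 from D.
So D is the best response.

D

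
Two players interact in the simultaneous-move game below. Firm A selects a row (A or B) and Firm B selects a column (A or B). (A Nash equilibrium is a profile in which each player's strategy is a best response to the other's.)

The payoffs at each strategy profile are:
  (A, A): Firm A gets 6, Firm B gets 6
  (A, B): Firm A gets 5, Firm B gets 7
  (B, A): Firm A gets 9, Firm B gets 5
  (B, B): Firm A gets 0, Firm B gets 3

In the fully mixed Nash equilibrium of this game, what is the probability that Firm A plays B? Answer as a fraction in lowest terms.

Let x be the probability that Firm A plays A. In a completely mixed equilibrium, Firm B must be indifferent between A and B.
Firm B's expected payoff from A is 6x + 5(1−x); from B it is 7x + 3(1−x).
Setting these equal: x + 5 = 4x + 3, so x = 2/3.
Therefore Firm A plays B with probability 1 − 2/3 = 1/3.

1/3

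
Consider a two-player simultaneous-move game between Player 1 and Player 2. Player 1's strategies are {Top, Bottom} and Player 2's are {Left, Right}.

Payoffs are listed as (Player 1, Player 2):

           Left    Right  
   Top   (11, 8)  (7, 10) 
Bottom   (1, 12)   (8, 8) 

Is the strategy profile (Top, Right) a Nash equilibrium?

At (Top, Right), Player 1 earns 7; switching to Bottom would give 8, so Player 1 would deviate.
Player 2 earns 10; switching to Left would give 8, so Player 2 has no profitable deviation.
Since at least one player can profitably deviate, this is not a Nash equilibrium.

No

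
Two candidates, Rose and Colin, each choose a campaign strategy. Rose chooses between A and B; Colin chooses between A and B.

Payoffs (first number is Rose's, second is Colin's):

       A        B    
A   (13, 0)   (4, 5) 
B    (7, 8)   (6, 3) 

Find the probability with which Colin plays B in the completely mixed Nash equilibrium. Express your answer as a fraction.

3/4

Let y be the probability that Colin plays A. In a completely mixed equilibrium, Rose must be indifferent between A and B.
Rose's expected payoff from A is 13y + 4(1−y); from B it is 7y + 6(1−y).
Setting these equal: 9y + 4 = y + 6, so y = 1/4.
Therefore Colin plays B with probability 1 − 1/4 = 3/4.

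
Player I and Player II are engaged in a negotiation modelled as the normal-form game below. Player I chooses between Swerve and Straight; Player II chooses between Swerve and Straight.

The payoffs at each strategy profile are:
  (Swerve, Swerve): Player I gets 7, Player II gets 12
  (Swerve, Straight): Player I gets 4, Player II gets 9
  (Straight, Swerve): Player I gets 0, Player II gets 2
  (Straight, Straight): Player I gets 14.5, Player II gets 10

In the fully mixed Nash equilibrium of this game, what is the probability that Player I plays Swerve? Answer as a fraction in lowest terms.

8/11

Let x be the probability that Player I plays Swerve. In a completely mixed equilibrium, Player II must be indifferent between Swerve and Straight.
Player II's expected payoff from Swerve is 12x + 2(1−x); from Straight it is 9x + 10(1−x).
Setting these equal: 10x + 2 = −x + 10, so x = 8/11.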